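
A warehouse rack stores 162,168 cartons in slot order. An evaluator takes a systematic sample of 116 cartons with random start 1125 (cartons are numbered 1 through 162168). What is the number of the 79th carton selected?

k = 162168/116 = 1398
79th selection = r + (79−1)·k = 1125 + 78×1398 = 1125 + 109044 = 110169

110169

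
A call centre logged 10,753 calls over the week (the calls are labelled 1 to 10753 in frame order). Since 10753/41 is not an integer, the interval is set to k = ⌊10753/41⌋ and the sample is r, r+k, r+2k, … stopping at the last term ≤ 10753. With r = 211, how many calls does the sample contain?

k = ⌊10753/41⌋ = 262
Achieved size = ⌊(10753 − 211)/262⌋ + 1 = ⌊10542/262⌋ + 1 = 40 + 1 = 41
(last selection: 211 + 40×262 = 10691 ≤ 10753; next would be 10953 > 10753)

41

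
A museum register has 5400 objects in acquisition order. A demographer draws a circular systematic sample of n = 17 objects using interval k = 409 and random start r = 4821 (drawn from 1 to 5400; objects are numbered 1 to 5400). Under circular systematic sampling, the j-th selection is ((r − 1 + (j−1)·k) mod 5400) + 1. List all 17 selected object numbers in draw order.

Selection 1: 4821
Selection 2: 4821 + 409 = 5230
Selection 3: 5230 + 409 = 5639 → 5639 − 5400 = 239
Selection 4: 239 + 409 = 648
Selection 5: 648 + 409 = 1057
Selection 6: 1057 + 409 = 1466
Selection 7: 1466 + 409 = 1875
Selection 8: 1875 + 409 = 2284
Selection 9: 2284 + 409 = 2693
Selection 10: 2693 + 409 = 3102
Selection 11: 3102 + 409 = 3511
Selection 12: 3511 + 409 = 3920
Selection 13: 3920 + 409 = 4329
Selection 14: 4329 + 409 = 4738
Selection 15: 4738 + 409 = 5147
Selection 16: 5147 + 409 = 5556 → 5556 − 5400 = 156
Selection 17: 156 + 409 = 565

4821, 5230, 239, 648, 1057, 1466, 1875, 2284, 2693, 3102, 3511, 3920, 4329, 4738, 5147, 156, 565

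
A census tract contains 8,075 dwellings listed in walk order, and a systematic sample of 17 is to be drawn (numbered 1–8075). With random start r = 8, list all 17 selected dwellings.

k = N/n = 8075/17 = 475
dwelling 1: 8
dwelling 2: 8 + 475 = 483
dwelling 3: 483 + 475 = 958
dwelling 4: 958 + 475 = 1433
dwelling 5: 1433 + 475 = 1908
dwelling 6: 1908 + 475 = 2383
dwelling 7: 2383 + 475 = 2858
dwelling 8: 2858 + 475 = 3333
dwelling 9: 3333 + 475 = 3808
dwelling 10: 3808 + 475 = 4283
dwelling 11: 4283 + 475 = 4758
dwelling 12: 4758 + 475 = 5233
dwelling 13: 5233 + 475 = 5708
dwelling 14: 5708 + 475 = 6183
dwelling 15: 6183 + 475 = 6658
dwelling 16: 6658 + 475 = 7133
dwelling 17: 7133 + 475 = 7608

8, 483, 958, 1433, 1908, 2383, 2858, 3333, 3808, 4283, 4758, 5233, 5708, 6183, 6658, 7133, 7608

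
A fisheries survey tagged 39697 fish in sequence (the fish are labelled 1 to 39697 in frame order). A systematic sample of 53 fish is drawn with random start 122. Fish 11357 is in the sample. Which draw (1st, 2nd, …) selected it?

16

k = 39697/53 = 749
position = (11357 − 122)/749 + 1 = 11235/749 + 1 = 15 + 1 = 16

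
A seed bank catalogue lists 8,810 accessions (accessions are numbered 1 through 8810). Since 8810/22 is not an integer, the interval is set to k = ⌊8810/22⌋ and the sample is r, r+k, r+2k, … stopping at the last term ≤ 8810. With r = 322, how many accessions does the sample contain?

22

k = ⌊8810/22⌋ = 400
Achieved size = ⌊(8810 − 322)/400⌋ + 1 = ⌊8488/400⌋ + 1 = 21 + 1 = 22
(last selection: 322 + 21×400 = 8722 ≤ 8810; next would be 9122 > 8810)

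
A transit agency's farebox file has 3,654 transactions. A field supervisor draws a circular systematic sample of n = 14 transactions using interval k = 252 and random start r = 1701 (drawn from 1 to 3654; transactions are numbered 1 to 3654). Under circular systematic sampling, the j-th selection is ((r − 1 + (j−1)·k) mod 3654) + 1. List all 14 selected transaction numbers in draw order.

1701, 1953, 2205, 2457, 2709, 2961, 3213, 3465, 63, 315, 567, 819, 1071, 1323

Selection 1: 1701
Selection 2: 1701 + 252 = 1953
Selection 3: 1953 + 252 = 2205
Selection 4: 2205 + 252 = 2457
Selection 5: 2457 + 252 = 2709
Selection 6: 2709 + 252 = 2961
Selection 7: 2961 + 252 = 3213
Selection 8: 3213 + 252 = 3465
Selection 9: 3465 + 252 = 3717 → 3717 − 3654 = 63
Selection 10: 63 + 252 = 315
Selection 11: 315 + 252 = 567
Selection 12: 567 + 252 = 819
Selection 13: 819 + 252 = 1071
Selection 14: 1071 + 252 = 1323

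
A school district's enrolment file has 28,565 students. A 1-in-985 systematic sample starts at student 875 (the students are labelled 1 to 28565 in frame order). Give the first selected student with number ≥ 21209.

k = 985
Steps past start: ⌈(21209 − 875)/985⌉ = ⌈20334/985⌉ = 21
Selected student: 875 + 21×985 = 21560

21560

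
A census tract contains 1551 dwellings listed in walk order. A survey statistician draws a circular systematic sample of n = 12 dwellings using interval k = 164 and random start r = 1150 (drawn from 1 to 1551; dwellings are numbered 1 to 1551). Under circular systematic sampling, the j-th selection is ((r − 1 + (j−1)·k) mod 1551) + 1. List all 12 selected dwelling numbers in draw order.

Selection 1: 1150
Selection 2: 1150 + 164 = 1314
Selection 3: 1314 + 164 = 1478
Selection 4: 1478 + 164 = 1642 → 1642 − 1551 = 91
Selection 5: 91 + 164 = 255
Selection 6: 255 + 164 = 419
Selection 7: 419 + 164 = 583
Selection 8: 583 + 164 = 747
Selection 9: 747 + 164 = 911
Selection 10: 911 + 164 = 1075
Selection 11: 1075 + 164 = 1239
Selection 12: 1239 + 164 = 1403

1150, 1314, 1478, 91, 255, 419, 583, 747, 911, 1075, 1239, 1403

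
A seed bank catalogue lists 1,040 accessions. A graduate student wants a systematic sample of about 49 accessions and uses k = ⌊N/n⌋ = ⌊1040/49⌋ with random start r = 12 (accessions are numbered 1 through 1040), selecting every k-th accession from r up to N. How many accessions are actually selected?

49

k = ⌊1040/49⌋ = 21
Achieved size = ⌊(1040 − 12)/21⌋ + 1 = ⌊1028/21⌋ + 1 = 48 + 1 = 49
(last selection: 12 + 48×21 = 1020 ≤ 1040; next would be 1041 > 1040)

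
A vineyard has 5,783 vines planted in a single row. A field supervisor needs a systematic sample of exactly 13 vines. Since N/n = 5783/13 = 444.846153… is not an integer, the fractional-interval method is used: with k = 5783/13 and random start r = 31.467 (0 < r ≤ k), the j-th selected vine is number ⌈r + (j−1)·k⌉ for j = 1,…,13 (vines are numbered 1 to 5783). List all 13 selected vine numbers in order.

j=1: r + 0k = 31.467 → ⌈·⌉ = 32
j=2: r + 1k = 476.313153… → ⌈·⌉ = 477
j=3: r + 2k = 921.159307… → ⌈·⌉ = 922
j=4: r + 3k = 1366.005461… → ⌈·⌉ = 1367
j=5: r + 4k = 1810.851615… → ⌈·⌉ = 1811
j=6: r + 5k = 2255.697769… → ⌈·⌉ = 2256
j=7: r + 6k = 2700.543923… → ⌈·⌉ = 2701
j=8: r + 7k = 3145.390076… → ⌈·⌉ = 3146
j=9: r + 8k = 3590.236230… → ⌈·⌉ = 3591
j=10: r + 9k = 4035.082384… → ⌈·⌉ = 4036
j=11: r + 10k = 4479.928538… → ⌈·⌉ = 4480
j=12: r + 11k = 4924.774692… → ⌈·⌉ = 4925
j=13: r + 12k = 5369.620846… → ⌈·⌉ = 5370

32, 477, 922, 1367, 1811, 2256, 2701, 3146, 3591, 4036, 4480, 4925, 5370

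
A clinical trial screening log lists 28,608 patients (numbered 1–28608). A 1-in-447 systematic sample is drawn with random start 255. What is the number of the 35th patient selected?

15453

k = 447
35th selection = r + (35−1)·k = 255 + 34×447 = 255 + 15198 = 15453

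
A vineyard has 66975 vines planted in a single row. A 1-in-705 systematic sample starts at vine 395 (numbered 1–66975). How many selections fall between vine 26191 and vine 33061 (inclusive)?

k = 705
First selection ≥ 26191: 395 + ⌈(26191−395)/705⌉·705 = 395 + 37×705 = 26480
Last selection ≤ 33061: 395 + ⌊(33061−395)/705⌋·705 = 395 + 46×705 = 32825
Count = 46 − 37 + 1 = 10

10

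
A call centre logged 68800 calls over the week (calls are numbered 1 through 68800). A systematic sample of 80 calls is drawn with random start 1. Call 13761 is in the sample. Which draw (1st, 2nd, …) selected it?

k = 68800/80 = 860
position = (13761 − 1)/860 + 1 = 13760/860 + 1 = 16 + 1 = 17

17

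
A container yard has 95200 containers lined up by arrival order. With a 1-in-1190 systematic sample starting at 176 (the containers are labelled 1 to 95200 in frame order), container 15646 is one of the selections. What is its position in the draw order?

k = 1190
position = (15646 − 176)/1190 + 1 = 15470/1190 + 1 = 13 + 1 = 14

14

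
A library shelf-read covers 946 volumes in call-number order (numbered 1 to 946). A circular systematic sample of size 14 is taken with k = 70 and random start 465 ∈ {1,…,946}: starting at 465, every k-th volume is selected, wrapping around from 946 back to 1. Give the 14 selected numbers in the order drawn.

465, 535, 605, 675, 745, 815, 885, 9, 79, 149, 219, 289, 359, 429

Selection 1: 465
Selection 2: 465 + 70 = 535
Selection 3: 535 + 70 = 605
Selection 4: 605 + 70 = 675
Selection 5: 675 + 70 = 745
Selection 6: 745 + 70 = 815
Selection 7: 815 + 70 = 885
Selection 8: 885 + 70 = 955 → 955 − 946 = 9
Selection 9: 9 + 70 = 79
Selection 10: 79 + 70 = 149
Selection 11: 149 + 70 = 219
Selection 12: 219 + 70 = 289
Selection 13: 289 + 70 = 359
Selection 14: 359 + 70 = 429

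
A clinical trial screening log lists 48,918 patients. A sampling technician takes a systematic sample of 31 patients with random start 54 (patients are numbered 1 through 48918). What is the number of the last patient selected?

k = 48918/31 = 1578
31st selection = r + (31−1)·k = 54 + 30×1578 = 54 + 47340 = 47394

47394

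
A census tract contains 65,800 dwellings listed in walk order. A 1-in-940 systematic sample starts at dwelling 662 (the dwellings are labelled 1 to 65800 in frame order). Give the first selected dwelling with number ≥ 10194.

11002

k = 940
Steps past start: ⌈(10194 − 662)/940⌉ = ⌈9532/940⌉ = 11
Selected dwelling: 662 + 11×940 = 11002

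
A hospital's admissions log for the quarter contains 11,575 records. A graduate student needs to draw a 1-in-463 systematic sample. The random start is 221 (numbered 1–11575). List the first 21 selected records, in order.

record 1: 221
record 2: 221 + 463 = 684
record 3: 684 + 463 = 1147
record 4: 1147 + 463 = 1610
record 5: 1610 + 463 = 2073
record 6: 2073 + 463 = 2536
record 7: 2536 + 463 = 2999
record 8: 2999 + 463 = 3462
record 9: 3462 + 463 = 3925
record 10: 3925 + 463 = 4388
record 11: 4388 + 463 = 4851
record 12: 4851 + 463 = 5314
record 13: 5314 + 463 = 5777
record 14: 5777 + 463 = 6240
record 15: 6240 + 463 = 6703
record 16: 6703 + 463 = 7166
record 17: 7166 + 463 = 7629
record 18: 7629 + 463 = 8092
record 19: 8092 + 463 = 8555
record 20: 8555 + 463 = 9018
record 21: 9018 + 463 = 9481

221, 684, 1147, 1610, 2073, 2536, 2999, 3462, 3925, 4388, 4851, 5314, 5777, 6240, 6703, 7166, 7629, 8092, 8555, 9018, 9481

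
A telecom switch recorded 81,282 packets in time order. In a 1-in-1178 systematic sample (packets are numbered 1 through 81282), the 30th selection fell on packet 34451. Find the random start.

289

k = 1178
r = 34451 − (30−1)×1178 = 34451 − 34162 = 289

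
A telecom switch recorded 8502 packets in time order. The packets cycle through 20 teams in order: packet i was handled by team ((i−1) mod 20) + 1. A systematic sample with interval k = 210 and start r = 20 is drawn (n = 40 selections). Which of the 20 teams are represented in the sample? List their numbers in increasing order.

Consecutive selections differ by k = 210, so their team numbers differ by 210 mod 20 = 10.
gcd(210, 20) = 10, so the sample visits 20/10 = 2 distinct residues mod 20.
Start 20 is team 20; the teams hit are 10, 20.

10, 20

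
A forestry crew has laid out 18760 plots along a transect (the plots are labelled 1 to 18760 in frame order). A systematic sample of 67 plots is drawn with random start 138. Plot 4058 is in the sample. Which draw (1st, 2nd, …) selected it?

15

k = 18760/67 = 280
position = (4058 − 138)/280 + 1 = 3920/280 + 1 = 14 + 1 = 15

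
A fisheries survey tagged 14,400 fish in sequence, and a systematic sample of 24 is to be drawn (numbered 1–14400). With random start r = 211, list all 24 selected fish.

211, 811, 1411, 2011, 2611, 3211, 3811, 4411, 5011, 5611, 6211, 6811, 7411, 8011, 8611, 9211, 9811, 10411, 11011, 11611, 12211, 12811, 13411, 14011

k = N/n = 14400/24 = 600
fish 1: 211
fish 2: 211 + 600 = 811
fish 3: 811 + 600 = 1411
fish 4: 1411 + 600 = 2011
fish 5: 2011 + 600 = 2611
fish 6: 2611 + 600 = 3211
fish 7: 3211 + 600 = 3811
fish 8: 3811 + 600 = 4411
fish 9: 4411 + 600 = 5011
fish 10: 5011 + 600 = 5611
fish 11: 5611 + 600 = 6211
fish 12: 6211 + 600 = 6811
fish 13: 6811 + 600 = 7411
fish 14: 7411 + 600 = 8011
fish 15: 8011 + 600 = 8611
fish 16: 8611 + 600 = 9211
fish 17: 9211 + 600 = 9811
fish 18: 9811 + 600 = 10411
fish 19: 10411 + 600 = 11011
fish 20: 11011 + 600 = 11611
fish 21: 11611 + 600 = 12211
fish 22: 12211 + 600 = 12811
fish 23: 12811 + 600 = 13411
fish 24: 13411 + 600 = 14011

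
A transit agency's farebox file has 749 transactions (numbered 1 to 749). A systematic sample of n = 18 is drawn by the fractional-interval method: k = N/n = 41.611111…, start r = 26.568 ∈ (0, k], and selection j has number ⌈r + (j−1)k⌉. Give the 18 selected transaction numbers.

27, 69, 110, 152, 194, 235, 277, 318, 360, 402, 443, 485, 526, 568, 610, 651, 693, 734

j=1: r + 0k = 26.568 → ⌈·⌉ = 27
j=2: r + 1k = 68.179111… → ⌈·⌉ = 69
j=3: r + 2k = 109.790222… → ⌈·⌉ = 110
j=4: r + 3k = 151.401333… → ⌈·⌉ = 152
j=5: r + 4k = 193.012444… → ⌈·⌉ = 194
j=6: r + 5k = 234.623555… → ⌈·⌉ = 235
j=7: r + 6k = 276.234666… → ⌈·⌉ = 277
j=8: r + 7k = 317.845777… → ⌈·⌉ = 318
j=9: r + 8k = 359.456888… → ⌈·⌉ = 360
j=10: r + 9k = 401.068 → ⌈·⌉ = 402
j=11: r + 10k = 442.679111… → ⌈·⌉ = 443
j=12: r + 11k = 484.290222… → ⌈·⌉ = 485
j=13: r + 12k = 525.901333… → ⌈·⌉ = 526
j=14: r + 13k = 567.512444… → ⌈·⌉ = 568
j=15: r + 14k = 609.123555… → ⌈·⌉ = 610
j=16: r + 15k = 650.734666… → ⌈·⌉ = 651
j=17: r + 16k = 692.345777… → ⌈·⌉ = 693
j=18: r + 17k = 733.956888… → ⌈·⌉ = 734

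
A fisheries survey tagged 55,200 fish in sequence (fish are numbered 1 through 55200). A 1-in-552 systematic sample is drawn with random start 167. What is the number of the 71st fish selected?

38807

k = 552
71st selection = r + (71−1)·k = 167 + 70×552 = 167 + 38640 = 38807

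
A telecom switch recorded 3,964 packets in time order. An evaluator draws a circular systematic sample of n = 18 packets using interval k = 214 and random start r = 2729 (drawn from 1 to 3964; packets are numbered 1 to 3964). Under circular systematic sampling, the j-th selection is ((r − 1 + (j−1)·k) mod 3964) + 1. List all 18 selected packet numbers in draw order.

Selection 1: 2729
Selection 2: 2729 + 214 = 2943
Selection 3: 2943 + 214 = 3157
Selection 4: 3157 + 214 = 3371
Selection 5: 3371 + 214 = 3585
Selection 6: 3585 + 214 = 3799
Selection 7: 3799 + 214 = 4013 → 4013 − 3964 = 49
Selection 8: 49 + 214 = 263
Selection 9: 263 + 214 = 477
Selection 10: 477 + 214 = 691
Selection 11: 691 + 214 = 905
Selection 12: 905 + 214 = 1119
Selection 13: 1119 + 214 = 1333
Selection 14: 1333 + 214 = 1547
Selection 15: 1547 + 214 = 1761
Selection 16: 1761 + 214 = 1975
Selection 17: 1975 + 214 = 2189
Selection 18: 2189 + 214 = 2403

2729, 2943, 3157, 3371, 3585, 3799, 49, 263, 477, 691, 905, 1119, 1333, 1547, 1761, 1975, 2189, 2403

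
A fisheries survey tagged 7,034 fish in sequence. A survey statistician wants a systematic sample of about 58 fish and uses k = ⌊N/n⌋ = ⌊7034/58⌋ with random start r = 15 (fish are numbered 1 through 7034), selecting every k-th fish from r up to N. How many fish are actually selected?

k = ⌊7034/58⌋ = 121
Achieved size = ⌊(7034 − 15)/121⌋ + 1 = ⌊7019/121⌋ + 1 = 58 + 1 = 59
(last selection: 15 + 58×121 = 7033 ≤ 7034; next would be 7154 > 7034)

59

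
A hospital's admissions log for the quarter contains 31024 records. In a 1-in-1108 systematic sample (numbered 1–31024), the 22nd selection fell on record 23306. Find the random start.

38

k = 1108
r = 23306 − (22−1)×1108 = 23306 − 23268 = 38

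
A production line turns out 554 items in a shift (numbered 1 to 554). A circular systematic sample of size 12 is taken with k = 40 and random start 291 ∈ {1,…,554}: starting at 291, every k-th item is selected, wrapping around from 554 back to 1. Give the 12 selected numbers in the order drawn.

291, 331, 371, 411, 451, 491, 531, 17, 57, 97, 137, 177

Selection 1: 291
Selection 2: 291 + 40 = 331
Selection 3: 331 + 40 = 371
Selection 4: 371 + 40 = 411
Selection 5: 411 + 40 = 451
Selection 6: 451 + 40 = 491
Selection 7: 491 + 40 = 531
Selection 8: 531 + 40 = 571 → 571 − 554 = 17
Selection 9: 17 + 40 = 57
Selection 10: 57 + 40 = 97
Selection 11: 97 + 40 = 137
Selection 12: 137 + 40 = 177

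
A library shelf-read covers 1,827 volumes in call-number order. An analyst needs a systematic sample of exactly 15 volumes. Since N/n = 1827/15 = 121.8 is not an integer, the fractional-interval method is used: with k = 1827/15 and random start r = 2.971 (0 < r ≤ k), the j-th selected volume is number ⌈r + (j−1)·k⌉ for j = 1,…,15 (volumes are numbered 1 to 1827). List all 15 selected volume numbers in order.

3, 125, 247, 369, 491, 612, 734, 856, 978, 1100, 1221, 1343, 1465, 1587, 1709

j=1: r + 0k = 2.971 → ⌈·⌉ = 3
j=2: r + 1k = 124.771 → ⌈·⌉ = 125
j=3: r + 2k = 246.571 → ⌈·⌉ = 247
j=4: r + 3k = 368.371 → ⌈·⌉ = 369
j=5: r + 4k = 490.171 → ⌈·⌉ = 491
j=6: r + 5k = 611.971 → ⌈·⌉ = 612
j=7: r + 6k = 733.771 → ⌈·⌉ = 734
j=8: r + 7k = 855.571 → ⌈·⌉ = 856
j=9: r + 8k = 977.371 → ⌈·⌉ = 978
j=10: r + 9k = 1099.171 → ⌈·⌉ = 1100
j=11: r + 10k = 1220.971 → ⌈·⌉ = 1221
j=12: r + 11k = 1342.771 → ⌈·⌉ = 1343
j=13: r + 12k = 1464.571 → ⌈·⌉ = 1465
j=14: r + 13k = 1586.371 → ⌈·⌉ = 1587
j=15: r + 14k = 1708.171 → ⌈·⌉ = 1709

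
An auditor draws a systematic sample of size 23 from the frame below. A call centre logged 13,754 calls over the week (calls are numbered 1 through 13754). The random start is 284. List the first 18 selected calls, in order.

284, 882, 1480, 2078, 2676, 3274, 3872, 4470, 5068, 5666, 6264, 6862, 7460, 8058, 8656, 9254, 9852, 10450

k = N/n = 13754/23 = 598
call 1: 284
call 2: 284 + 598 = 882
call 3: 882 + 598 = 1480
call 4: 1480 + 598 = 2078
call 5: 2078 + 598 = 2676
call 6: 2676 + 598 = 3274
call 7: 3274 + 598 = 3872
call 8: 3872 + 598 = 4470
call 9: 4470 + 598 = 5068
call 10: 5068 + 598 = 5666
call 11: 5666 + 598 = 6264
call 12: 6264 + 598 = 6862
call 13: 6862 + 598 = 7460
call 14: 7460 + 598 = 8058
call 15: 8058 + 598 = 8656
call 16: 8656 + 598 = 9254
call 17: 9254 + 598 = 9852
call 18: 9852 + 598 = 10450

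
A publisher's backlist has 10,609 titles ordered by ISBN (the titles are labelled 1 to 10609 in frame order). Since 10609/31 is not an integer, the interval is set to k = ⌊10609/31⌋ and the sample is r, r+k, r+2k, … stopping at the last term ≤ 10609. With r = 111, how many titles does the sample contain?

k = ⌊10609/31⌋ = 342
Achieved size = ⌊(10609 − 111)/342⌋ + 1 = ⌊10498/342⌋ + 1 = 30 + 1 = 31
(last selection: 111 + 30×342 = 10371 ≤ 10609; next would be 10713 > 10609)

31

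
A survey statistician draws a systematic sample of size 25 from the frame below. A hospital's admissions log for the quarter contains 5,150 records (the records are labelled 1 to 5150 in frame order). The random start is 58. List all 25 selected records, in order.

k = N/n = 5150/25 = 206
record 1: 58
record 2: 58 + 206 = 264
record 3: 264 + 206 = 470
record 4: 470 + 206 = 676
record 5: 676 + 206 = 882
record 6: 882 + 206 = 1088
record 7: 1088 + 206 = 1294
record 8: 1294 + 206 = 1500
record 9: 1500 + 206 = 1706
record 10: 1706 + 206 = 1912
record 11: 1912 + 206 = 2118
record 12: 2118 + 206 = 2324
record 13: 2324 + 206 = 2530
record 14: 2530 + 206 = 2736
record 15: 2736 + 206 = 2942
record 16: 2942 + 206 = 3148
record 17: 3148 + 206 = 3354
record 18: 3354 + 206 = 3560
record 19: 3560 + 206 = 3766
record 20: 3766 + 206 = 3972
record 21: 3972 + 206 = 4178
record 22: 4178 + 206 = 4384
record 23: 4384 + 206 = 4590
record 24: 4590 + 206 = 4796
record 25: 4796 + 206 = 5002

58, 264, 470, 676, 882, 1088, 1294, 1500, 1706, 1912, 2118, 2324, 2530, 2736, 2942, 3148, 3354, 3560, 3766, 3972, 4178, 4384, 4590, 4796, 5002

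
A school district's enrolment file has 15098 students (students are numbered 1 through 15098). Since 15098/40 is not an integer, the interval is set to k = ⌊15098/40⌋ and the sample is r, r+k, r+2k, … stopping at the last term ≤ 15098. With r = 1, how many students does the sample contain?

41

k = ⌊15098/40⌋ = 377
Achieved size = ⌊(15098 − 1)/377⌋ + 1 = ⌊15097/377⌋ + 1 = 40 + 1 = 41
(last selection: 1 + 40×377 = 15081 ≤ 15098; next would be 15458 > 15098)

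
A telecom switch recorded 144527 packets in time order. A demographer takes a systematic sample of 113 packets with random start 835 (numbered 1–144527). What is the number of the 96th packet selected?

k = 144527/113 = 1279
96th selection = r + (96−1)·k = 835 + 95×1279 = 835 + 121505 = 122340

122340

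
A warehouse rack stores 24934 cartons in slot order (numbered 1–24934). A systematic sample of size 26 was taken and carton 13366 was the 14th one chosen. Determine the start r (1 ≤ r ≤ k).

k = 24934/26 = 959
r = 13366 − (14−1)×959 = 13366 − 12467 = 899

899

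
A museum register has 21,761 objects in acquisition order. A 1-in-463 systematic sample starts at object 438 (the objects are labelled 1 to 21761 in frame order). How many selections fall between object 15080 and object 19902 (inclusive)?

11

k = 463
First selection ≥ 15080: 438 + ⌈(15080−438)/463⌉·463 = 438 + 32×463 = 15254
Last selection ≤ 19902: 438 + ⌊(19902−438)/463⌋·463 = 438 + 42×463 = 19884
Count = 42 − 32 + 1 = 11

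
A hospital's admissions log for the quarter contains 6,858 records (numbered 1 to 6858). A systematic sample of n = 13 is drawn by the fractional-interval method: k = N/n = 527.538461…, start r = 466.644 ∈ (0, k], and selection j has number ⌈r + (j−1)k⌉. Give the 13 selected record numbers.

467, 995, 1522, 2050, 2577, 3105, 3632, 4160, 4687, 5215, 5743, 6270, 6798

j=1: r + 0k = 466.644 → ⌈·⌉ = 467
j=2: r + 1k = 994.182461… → ⌈·⌉ = 995
j=3: r + 2k = 1521.720923… → ⌈·⌉ = 1522
j=4: r + 3k = 2049.259384… → ⌈·⌉ = 2050
j=5: r + 4k = 2576.797846… → ⌈·⌉ = 2577
j=6: r + 5k = 3104.336307… → ⌈·⌉ = 3105
j=7: r + 6k = 3631.874769… → ⌈·⌉ = 3632
j=8: r + 7k = 4159.413230… → ⌈·⌉ = 4160
j=9: r + 8k = 4686.951692… → ⌈·⌉ = 4687
j=10: r + 9k = 5214.490153… → ⌈·⌉ = 5215
j=11: r + 10k = 5742.028615… → ⌈·⌉ = 5743
j=12: r + 11k = 6269.567076… → ⌈·⌉ = 6270
j=13: r + 12k = 6797.105538… → ⌈·⌉ = 6798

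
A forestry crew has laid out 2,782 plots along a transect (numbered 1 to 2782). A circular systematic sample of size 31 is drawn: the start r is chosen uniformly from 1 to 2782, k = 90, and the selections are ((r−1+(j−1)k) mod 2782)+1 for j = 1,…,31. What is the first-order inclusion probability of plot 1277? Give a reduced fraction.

For each position j, as r ranges over 1…2782 the j-th selection hits every plot exactly once, so plot 1277 is selected for exactly 31 of the 2782 starts.
Inclusion probability = 31/2782.

31/2782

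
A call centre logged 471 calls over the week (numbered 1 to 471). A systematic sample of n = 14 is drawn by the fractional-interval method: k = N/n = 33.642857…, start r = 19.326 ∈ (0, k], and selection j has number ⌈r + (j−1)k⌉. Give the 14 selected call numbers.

j=1: r + 0k = 19.326 → ⌈·⌉ = 20
j=2: r + 1k = 52.968857… → ⌈·⌉ = 53
j=3: r + 2k = 86.611714… → ⌈·⌉ = 87
j=4: r + 3k = 120.254571… → ⌈·⌉ = 121
j=5: r + 4k = 153.897428… → ⌈·⌉ = 154
j=6: r + 5k = 187.540285… → ⌈·⌉ = 188
j=7: r + 6k = 221.183142… → ⌈·⌉ = 222
j=8: r + 7k = 254.826 → ⌈·⌉ = 255
j=9: r + 8k = 288.468857… → ⌈·⌉ = 289
j=10: r + 9k = 322.111714… → ⌈·⌉ = 323
j=11: r + 10k = 355.754571… → ⌈·⌉ = 356
j=12: r + 11k = 389.397428… → ⌈·⌉ = 390
j=13: r + 12k = 423.040285… → ⌈·⌉ = 424
j=14: r + 13k = 456.683142… → ⌈·⌉ = 457

20, 53, 87, 121, 154, 188, 222, 255, 289, 323, 356, 390, 424, 457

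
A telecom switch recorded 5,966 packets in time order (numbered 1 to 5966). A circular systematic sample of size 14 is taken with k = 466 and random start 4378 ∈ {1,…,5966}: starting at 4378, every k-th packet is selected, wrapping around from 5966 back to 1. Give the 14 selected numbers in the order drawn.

Selection 1: 4378
Selection 2: 4378 + 466 = 4844
Selection 3: 4844 + 466 = 5310
Selection 4: 5310 + 466 = 5776
Selection 5: 5776 + 466 = 6242 → 6242 − 5966 = 276
Selection 6: 276 + 466 = 742
Selection 7: 742 + 466 = 1208
Selection 8: 1208 + 466 = 1674
Selection 9: 1674 + 466 = 2140
Selection 10: 2140 + 466 = 2606
Selection 11: 2606 + 466 = 3072
Selection 12: 3072 + 466 = 3538
Selection 13: 3538 + 466 = 4004
Selection 14: 4004 + 466 = 4470

4378, 4844, 5310, 5776, 276, 742, 1208, 1674, 2140, 2606, 3072, 3538, 4004, 4470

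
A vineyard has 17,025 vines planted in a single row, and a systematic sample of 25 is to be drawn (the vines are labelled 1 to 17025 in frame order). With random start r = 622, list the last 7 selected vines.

k = N/n = 17025/25 = 681
19th selection = 622 + 18×681 = 12880
20th: 12880 + 681 = 13561
21st: 13561 + 681 = 14242
22nd: 14242 + 681 = 14923
23rd: 14923 + 681 = 15604
24th: 15604 + 681 = 16285
25th: 16285 + 681 = 16966

12880, 13561, 14242, 14923, 15604, 16285, 16966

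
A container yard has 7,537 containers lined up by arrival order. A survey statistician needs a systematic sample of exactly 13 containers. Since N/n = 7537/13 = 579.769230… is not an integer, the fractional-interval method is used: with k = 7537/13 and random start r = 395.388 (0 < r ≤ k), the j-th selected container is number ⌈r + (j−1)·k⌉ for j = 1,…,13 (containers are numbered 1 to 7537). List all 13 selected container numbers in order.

396, 976, 1555, 2135, 2715, 3295, 3875, 4454, 5034, 5614, 6194, 6773, 7353

j=1: r + 0k = 395.388 → ⌈·⌉ = 396
j=2: r + 1k = 975.157230… → ⌈·⌉ = 976
j=3: r + 2k = 1554.926461… → ⌈·⌉ = 1555
j=4: r + 3k = 2134.695692… → ⌈·⌉ = 2135
j=5: r + 4k = 2714.464923… → ⌈·⌉ = 2715
j=6: r + 5k = 3294.234153… → ⌈·⌉ = 3295
j=7: r + 6k = 3874.003384… → ⌈·⌉ = 3875
j=8: r + 7k = 4453.772615… → ⌈·⌉ = 4454
j=9: r + 8k = 5033.541846… → ⌈·⌉ = 5034
j=10: r + 9k = 5613.311076… → ⌈·⌉ = 5614
j=11: r + 10k = 6193.080307… → ⌈·⌉ = 6194
j=12: r + 11k = 6772.849538… → ⌈·⌉ = 6773
j=13: r + 12k = 7352.618769… → ⌈·⌉ = 7353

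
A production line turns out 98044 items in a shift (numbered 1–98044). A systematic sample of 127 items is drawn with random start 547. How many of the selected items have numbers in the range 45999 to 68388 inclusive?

k = 98044/127 = 772
First selection ≥ 45999: 547 + ⌈(45999−547)/772⌉·772 = 547 + 59×772 = 46095
Last selection ≤ 68388: 547 + ⌊(68388−547)/772⌋·772 = 547 + 87×772 = 67711
Count = 87 − 59 + 1 = 29

29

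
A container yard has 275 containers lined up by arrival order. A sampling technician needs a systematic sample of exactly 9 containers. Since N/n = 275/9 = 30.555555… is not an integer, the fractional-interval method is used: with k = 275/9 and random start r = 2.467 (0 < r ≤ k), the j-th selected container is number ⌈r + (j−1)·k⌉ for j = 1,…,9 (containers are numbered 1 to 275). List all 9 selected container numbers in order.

3, 34, 64, 95, 125, 156, 186, 217, 247

j=1: r + 0k = 2.467 → ⌈·⌉ = 3
j=2: r + 1k = 33.022555… → ⌈·⌉ = 34
j=3: r + 2k = 63.578111… → ⌈·⌉ = 64
j=4: r + 3k = 94.133666… → ⌈·⌉ = 95
j=5: r + 4k = 124.689222… → ⌈·⌉ = 125
j=6: r + 5k = 155.244777… → ⌈·⌉ = 156
j=7: r + 6k = 185.800333… → ⌈·⌉ = 186
j=8: r + 7k = 216.355888… → ⌈·⌉ = 217
j=9: r + 8k = 246.911444… → ⌈·⌉ = 247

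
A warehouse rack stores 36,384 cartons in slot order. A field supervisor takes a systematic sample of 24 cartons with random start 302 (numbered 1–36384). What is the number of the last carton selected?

35170

k = 36384/24 = 1516
24th selection = r + (24−1)·k = 302 + 23×1516 = 302 + 34868 = 35170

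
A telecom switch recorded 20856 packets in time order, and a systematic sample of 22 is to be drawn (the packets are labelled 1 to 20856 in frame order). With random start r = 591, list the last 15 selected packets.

k = N/n = 20856/22 = 948
8th selection = 591 + 7×948 = 7227
9th: 7227 + 948 = 8175
10th: 8175 + 948 = 9123
11th: 9123 + 948 = 10071
12th: 10071 + 948 = 11019
13th: 11019 + 948 = 11967
14th: 11967 + 948 = 12915
15th: 12915 + 948 = 13863
16th: 13863 + 948 = 14811
17th: 14811 + 948 = 15759
18th: 15759 + 948 = 16707
19th: 16707 + 948 = 17655
20th: 17655 + 948 = 18603
21st: 18603 + 948 = 19551
22nd: 19551 + 948 = 20499

7227, 8175, 9123, 10071, 11019, 11967, 12915, 13863, 14811, 15759, 16707, 17655, 18603, 19551, 20499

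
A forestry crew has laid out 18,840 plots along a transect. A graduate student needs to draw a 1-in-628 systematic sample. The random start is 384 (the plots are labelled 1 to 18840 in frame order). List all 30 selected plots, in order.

plot 1: 384
plot 2: 384 + 628 = 1012
plot 3: 1012 + 628 = 1640
plot 4: 1640 + 628 = 2268
plot 5: 2268 + 628 = 2896
plot 6: 2896 + 628 = 3524
plot 7: 3524 + 628 = 4152
plot 8: 4152 + 628 = 4780
plot 9: 4780 + 628 = 5408
plot 10: 5408 + 628 = 6036
plot 11: 6036 + 628 = 6664
plot 12: 6664 + 628 = 7292
plot 13: 7292 + 628 = 7920
plot 14: 7920 + 628 = 8548
plot 15: 8548 + 628 = 9176
plot 16: 9176 + 628 = 9804
plot 17: 9804 + 628 = 10432
plot 18: 10432 + 628 = 11060
plot 19: 11060 + 628 = 11688
plot 20: 11688 + 628 = 12316
plot 21: 12316 + 628 = 12944
plot 22: 12944 + 628 = 13572
plot 23: 13572 + 628 = 14200
plot 24: 14200 + 628 = 14828
plot 25: 14828 + 628 = 15456
plot 26: 15456 + 628 = 16084
plot 27: 16084 + 628 = 16712
plot 28: 16712 + 628 = 17340
plot 29: 17340 + 628 = 17968
plot 30: 17968 + 628 = 18596

384, 1012, 1640, 2268, 2896, 3524, 4152, 4780, 5408, 6036, 6664, 7292, 7920, 8548, 9176, 9804, 10432, 11060, 11688, 12316, 12944, 13572, 14200, 14828, 15456, 16084, 16712, 17340, 17968, 18596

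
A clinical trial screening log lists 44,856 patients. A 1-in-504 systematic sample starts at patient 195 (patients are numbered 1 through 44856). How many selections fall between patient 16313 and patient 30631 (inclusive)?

29

k = 504
First selection ≥ 16313: 195 + ⌈(16313−195)/504⌉·504 = 195 + 32×504 = 16323
Last selection ≤ 30631: 195 + ⌊(30631−195)/504⌋·504 = 195 + 60×504 = 30435
Count = 60 − 32 + 1 = 29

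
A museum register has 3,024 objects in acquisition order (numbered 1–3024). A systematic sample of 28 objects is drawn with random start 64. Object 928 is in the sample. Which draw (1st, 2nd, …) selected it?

k = 3024/28 = 108
position = (928 − 64)/108 + 1 = 864/108 + 1 = 8 + 1 = 9

9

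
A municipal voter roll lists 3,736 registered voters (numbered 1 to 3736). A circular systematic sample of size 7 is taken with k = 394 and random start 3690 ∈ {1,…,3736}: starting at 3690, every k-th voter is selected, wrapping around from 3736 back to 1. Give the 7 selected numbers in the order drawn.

3690, 348, 742, 1136, 1530, 1924, 2318

Selection 1: 3690
Selection 2: 3690 + 394 = 4084 → 4084 − 3736 = 348
Selection 3: 348 + 394 = 742
Selection 4: 742 + 394 = 1136
Selection 5: 1136 + 394 = 1530
Selection 6: 1530 + 394 = 1924
Selection 7: 1924 + 394 = 2318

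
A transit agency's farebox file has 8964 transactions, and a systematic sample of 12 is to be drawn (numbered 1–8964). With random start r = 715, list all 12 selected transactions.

k = N/n = 8964/12 = 747
transaction 1: 715
transaction 2: 715 + 747 = 1462
transaction 3: 1462 + 747 = 2209
transaction 4: 2209 + 747 = 2956
transaction 5: 2956 + 747 = 3703
transaction 6: 3703 + 747 = 4450
transaction 7: 4450 + 747 = 5197
transaction 8: 5197 + 747 = 5944
transaction 9: 5944 + 747 = 6691
transaction 10: 6691 + 747 = 7438
transaction 11: 7438 + 747 = 8185
transaction 12: 8185 + 747 = 8932

715, 1462, 2209, 2956, 3703, 4450, 5197, 5944, 6691, 7438, 8185, 8932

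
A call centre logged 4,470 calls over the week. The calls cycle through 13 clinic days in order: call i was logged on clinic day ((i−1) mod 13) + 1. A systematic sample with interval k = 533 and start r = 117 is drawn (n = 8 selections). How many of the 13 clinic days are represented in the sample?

Consecutive selections differ by k = 533, so their clinic day numbers differ by 533 mod 13 = 0.
gcd(533, 13) = 13, so the sample visits 13/13 = 1 distinct residues mod 13.
Start 117 is clinic day 13; the clinic days hit are 13.

1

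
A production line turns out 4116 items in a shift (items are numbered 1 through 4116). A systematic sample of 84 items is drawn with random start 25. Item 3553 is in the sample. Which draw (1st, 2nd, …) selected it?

73

k = 4116/84 = 49
position = (3553 − 25)/49 + 1 = 3528/49 + 1 = 72 + 1 = 73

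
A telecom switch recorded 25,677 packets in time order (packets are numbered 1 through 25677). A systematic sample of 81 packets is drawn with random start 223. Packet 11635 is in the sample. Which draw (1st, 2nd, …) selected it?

k = 25677/81 = 317
position = (11635 − 223)/317 + 1 = 11412/317 + 1 = 36 + 1 = 37

37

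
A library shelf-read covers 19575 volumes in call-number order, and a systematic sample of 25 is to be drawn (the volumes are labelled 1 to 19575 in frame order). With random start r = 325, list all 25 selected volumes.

k = N/n = 19575/25 = 783
volume 1: 325
volume 2: 325 + 783 = 1108
volume 3: 1108 + 783 = 1891
volume 4: 1891 + 783 = 2674
volume 5: 2674 + 783 = 3457
volume 6: 3457 + 783 = 4240
volume 7: 4240 + 783 = 5023
volume 8: 5023 + 783 = 5806
volume 9: 5806 + 783 = 6589
volume 10: 6589 + 783 = 7372
volume 11: 7372 + 783 = 8155
volume 12: 8155 + 783 = 8938
volume 13: 8938 + 783 = 9721
volume 14: 9721 + 783 = 10504
volume 15: 10504 + 783 = 11287
volume 16: 11287 + 783 = 12070
volume 17: 12070 + 783 = 12853
volume 18: 12853 + 783 = 13636
volume 19: 13636 + 783 = 14419
volume 20: 14419 + 783 = 15202
volume 21: 15202 + 783 = 15985
volume 22: 15985 + 783 = 16768
volume 23: 16768 + 783 = 17551
volume 24: 17551 + 783 = 18334
volume 25: 18334 + 783 = 19117

325, 1108, 1891, 2674, 3457, 4240, 5023, 5806, 6589, 7372, 8155, 8938, 9721, 10504, 11287, 12070, 12853, 13636, 14419, 15202, 15985, 16768, 17551, 18334, 19117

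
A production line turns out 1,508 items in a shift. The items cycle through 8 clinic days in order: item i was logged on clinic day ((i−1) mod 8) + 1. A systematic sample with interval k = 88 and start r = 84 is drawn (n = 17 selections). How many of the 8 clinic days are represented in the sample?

Consecutive selections differ by k = 88, so their clinic day numbers differ by 88 mod 8 = 0.
gcd(88, 8) = 8, so the sample visits 8/8 = 1 distinct residues mod 8.
Start 84 is clinic day 4; the clinic days hit are 4.

1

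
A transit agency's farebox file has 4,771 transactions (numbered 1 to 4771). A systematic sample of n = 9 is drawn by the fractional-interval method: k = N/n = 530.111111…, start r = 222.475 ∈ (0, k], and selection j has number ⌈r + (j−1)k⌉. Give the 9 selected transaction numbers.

223, 753, 1283, 1813, 2343, 2874, 3404, 3934, 4464

j=1: r + 0k = 222.475 → ⌈·⌉ = 223
j=2: r + 1k = 752.586111… → ⌈·⌉ = 753
j=3: r + 2k = 1282.697222… → ⌈·⌉ = 1283
j=4: r + 3k = 1812.808333… → ⌈·⌉ = 1813
j=5: r + 4k = 2342.919444… → ⌈·⌉ = 2343
j=6: r + 5k = 2873.030555… → ⌈·⌉ = 2874
j=7: r + 6k = 3403.141666… → ⌈·⌉ = 3404
j=8: r + 7k = 3933.252777… → ⌈·⌉ = 3934
j=9: r + 8k = 4463.363888… → ⌈·⌉ = 4464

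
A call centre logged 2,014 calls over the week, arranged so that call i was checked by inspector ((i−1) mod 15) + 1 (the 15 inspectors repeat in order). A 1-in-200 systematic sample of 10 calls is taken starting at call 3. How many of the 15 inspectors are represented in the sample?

3

Consecutive selections differ by k = 200, so their inspector numbers differ by 200 mod 15 = 5.
gcd(200, 15) = 5, so the sample visits 15/5 = 3 distinct residues mod 15.
Start 3 is inspector 3; the inspectors hit are 3, 8, 13.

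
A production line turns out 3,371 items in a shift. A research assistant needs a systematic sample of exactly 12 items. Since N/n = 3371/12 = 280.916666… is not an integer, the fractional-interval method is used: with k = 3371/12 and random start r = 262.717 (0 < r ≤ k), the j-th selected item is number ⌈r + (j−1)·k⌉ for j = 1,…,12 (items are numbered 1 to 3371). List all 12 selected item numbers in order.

263, 544, 825, 1106, 1387, 1668, 1949, 2230, 2511, 2791, 3072, 3353

j=1: r + 0k = 262.717 → ⌈·⌉ = 263
j=2: r + 1k = 543.633666… → ⌈·⌉ = 544
j=3: r + 2k = 824.550333… → ⌈·⌉ = 825
j=4: r + 3k = 1105.467 → ⌈·⌉ = 1106
j=5: r + 4k = 1386.383666… → ⌈·⌉ = 1387
j=6: r + 5k = 1667.300333… → ⌈·⌉ = 1668
j=7: r + 6k = 1948.217 → ⌈·⌉ = 1949
j=8: r + 7k = 2229.133666… → ⌈·⌉ = 2230
j=9: r + 8k = 2510.050333… → ⌈·⌉ = 2511
j=10: r + 9k = 2790.967 → ⌈·⌉ = 2791
j=11: r + 10k = 3071.883666… → ⌈·⌉ = 3072
j=12: r + 11k = 3352.800333… → ⌈·⌉ = 3353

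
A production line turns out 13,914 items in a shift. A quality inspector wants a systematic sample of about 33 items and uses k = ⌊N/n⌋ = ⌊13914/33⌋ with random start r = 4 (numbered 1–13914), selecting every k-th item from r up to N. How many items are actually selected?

34

k = ⌊13914/33⌋ = 421
Achieved size = ⌊(13914 − 4)/421⌋ + 1 = ⌊13910/421⌋ + 1 = 33 + 1 = 34
(last selection: 4 + 33×421 = 13897 ≤ 13914; next would be 14318 > 13914)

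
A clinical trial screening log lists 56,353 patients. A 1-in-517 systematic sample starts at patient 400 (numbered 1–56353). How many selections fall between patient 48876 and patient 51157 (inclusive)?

k = 517
First selection ≥ 48876: 400 + ⌈(48876−400)/517⌉·517 = 400 + 94×517 = 48998
Last selection ≤ 51157: 400 + ⌊(51157−400)/517⌋·517 = 400 + 98×517 = 51066
Count = 98 − 94 + 1 = 5

5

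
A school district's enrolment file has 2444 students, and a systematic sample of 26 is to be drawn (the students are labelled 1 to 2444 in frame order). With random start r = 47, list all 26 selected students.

k = N/n = 2444/26 = 94
student 1: 47
student 2: 47 + 94 = 141
student 3: 141 + 94 = 235
student 4: 235 + 94 = 329
student 5: 329 + 94 = 423
student 6: 423 + 94 = 517
student 7: 517 + 94 = 611
student 8: 611 + 94 = 705
student 9: 705 + 94 = 799
student 10: 799 + 94 = 893
student 11: 893 + 94 = 987
student 12: 987 + 94 = 1081
student 13: 1081 + 94 = 1175
student 14: 1175 + 94 = 1269
student 15: 1269 + 94 = 1363
student 16: 1363 + 94 = 1457
student 17: 1457 + 94 = 1551
student 18: 1551 + 94 = 1645
student 19: 1645 + 94 = 1739
student 20: 1739 + 94 = 1833
student 21: 1833 + 94 = 1927
student 22: 1927 + 94 = 2021
student 23: 2021 + 94 = 2115
student 24: 2115 + 94 = 2209
student 25: 2209 + 94 = 2303
student 26: 2303 + 94 = 2397

47, 141, 235, 329, 423, 517, 611, 705, 799, 893, 987, 1081, 1175, 1269, 1363, 1457, 1551, 1645, 1739, 1833, 1927, 2021, 2115, 2209, 2303, 2397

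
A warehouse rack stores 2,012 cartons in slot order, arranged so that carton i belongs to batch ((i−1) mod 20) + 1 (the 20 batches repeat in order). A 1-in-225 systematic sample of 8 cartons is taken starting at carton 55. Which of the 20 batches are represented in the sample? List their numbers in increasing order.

Consecutive selections differ by k = 225, so their batch numbers differ by 225 mod 20 = 5.
gcd(225, 20) = 5, so the sample visits 20/5 = 4 distinct residues mod 20.
Start 55 is batch 15; the batches hit are 5, 10, 15, 20.

5, 10, 15, 20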